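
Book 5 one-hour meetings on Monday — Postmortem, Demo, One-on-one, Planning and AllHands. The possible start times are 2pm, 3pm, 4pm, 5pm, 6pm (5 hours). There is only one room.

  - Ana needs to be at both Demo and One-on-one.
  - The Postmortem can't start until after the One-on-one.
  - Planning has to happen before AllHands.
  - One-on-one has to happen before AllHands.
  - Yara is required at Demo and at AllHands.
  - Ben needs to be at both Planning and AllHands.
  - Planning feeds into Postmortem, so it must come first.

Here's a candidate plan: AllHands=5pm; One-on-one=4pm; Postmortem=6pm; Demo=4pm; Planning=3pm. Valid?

No. Ana needs to be at both Demo and One-on-one is not satisfied.

Yara is required at Demo and at AllHands — holds.
The Postmortem can't start until after the One-on-one — holds.
One-on-one has to happen before AllHands — holds.
Ana needs to be at both Demo and One-on-one — violated.
Planning has to happen before AllHands — holds.
Ben needs to be at both Planning and AllHands — holds.
Planning feeds into Postmortem, so it must come first — holds.
There is only one room — violated.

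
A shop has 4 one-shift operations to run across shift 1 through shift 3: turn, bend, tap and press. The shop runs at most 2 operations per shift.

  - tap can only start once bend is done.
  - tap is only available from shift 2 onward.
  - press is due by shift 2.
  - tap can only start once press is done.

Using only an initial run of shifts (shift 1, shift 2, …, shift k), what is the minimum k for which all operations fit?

The precedence chain requires at least 2 distinct shifts.
With at most 2 per shift and 4 operations, at least 2 shifts are needed.
2 works (last occupied shift: shift 2): for example press in shift 1, turn in shift 2, tap in shift 2, bend in shift 1.

2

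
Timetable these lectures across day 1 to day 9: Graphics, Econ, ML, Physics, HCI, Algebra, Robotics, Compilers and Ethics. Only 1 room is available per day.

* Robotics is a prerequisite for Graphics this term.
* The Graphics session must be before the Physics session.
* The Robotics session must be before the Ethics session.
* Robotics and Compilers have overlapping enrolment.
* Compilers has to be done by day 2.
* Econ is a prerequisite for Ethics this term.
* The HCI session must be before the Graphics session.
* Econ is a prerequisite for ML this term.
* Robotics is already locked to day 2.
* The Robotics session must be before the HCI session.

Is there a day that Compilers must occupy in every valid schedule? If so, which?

Compilers's window is day 1–day 2.
Robotics is fixed at day 2, and Compilers can't share a day with Robotics.
So Compilers must be day 1.

day 1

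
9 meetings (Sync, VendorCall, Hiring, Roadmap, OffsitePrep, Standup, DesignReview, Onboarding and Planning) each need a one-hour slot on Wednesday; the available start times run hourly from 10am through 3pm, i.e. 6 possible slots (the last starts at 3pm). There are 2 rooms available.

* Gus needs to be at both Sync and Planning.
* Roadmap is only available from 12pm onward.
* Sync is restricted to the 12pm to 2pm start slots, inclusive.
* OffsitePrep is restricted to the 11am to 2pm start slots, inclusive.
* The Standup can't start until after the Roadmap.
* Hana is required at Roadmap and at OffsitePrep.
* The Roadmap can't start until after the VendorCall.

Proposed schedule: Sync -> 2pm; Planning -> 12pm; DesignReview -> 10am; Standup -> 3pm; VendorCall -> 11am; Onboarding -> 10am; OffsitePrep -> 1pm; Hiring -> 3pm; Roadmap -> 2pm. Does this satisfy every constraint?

OffsitePrep is restricted to the 11am to 2pm start slots, inclusive — holds.
The Standup can't start until after the Roadmap — holds.
There are 2 rooms available — holds.
Hana is required at Roadmap and at OffsitePrep — holds.
Roadmap is only available from 12pm onward — holds.
Gus needs to be at both Sync and Planning — holds.
Sync is restricted to the 12pm to 2pm start slots, inclusive — holds.
The Roadmap can't start until after the VendorCall — holds.

Valid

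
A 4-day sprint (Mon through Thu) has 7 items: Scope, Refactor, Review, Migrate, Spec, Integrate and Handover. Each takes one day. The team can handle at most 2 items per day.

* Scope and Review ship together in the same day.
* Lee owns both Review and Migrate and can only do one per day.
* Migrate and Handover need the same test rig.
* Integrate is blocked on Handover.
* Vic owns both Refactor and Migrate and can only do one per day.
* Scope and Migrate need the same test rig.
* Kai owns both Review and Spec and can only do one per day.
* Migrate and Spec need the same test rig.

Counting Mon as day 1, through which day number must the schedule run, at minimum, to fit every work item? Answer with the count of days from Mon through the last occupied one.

The precedence chain requires at least 2 distinct days.
With at most 2 per day and 7 work items, at least 4 days are needed.
4 works (last occupied day: Thu): for example Refactor=Mon, Scope=Wed, Integrate=Tue, Handover=Mon, Review=Wed, Migrate=Tue, Spec=Thu.

4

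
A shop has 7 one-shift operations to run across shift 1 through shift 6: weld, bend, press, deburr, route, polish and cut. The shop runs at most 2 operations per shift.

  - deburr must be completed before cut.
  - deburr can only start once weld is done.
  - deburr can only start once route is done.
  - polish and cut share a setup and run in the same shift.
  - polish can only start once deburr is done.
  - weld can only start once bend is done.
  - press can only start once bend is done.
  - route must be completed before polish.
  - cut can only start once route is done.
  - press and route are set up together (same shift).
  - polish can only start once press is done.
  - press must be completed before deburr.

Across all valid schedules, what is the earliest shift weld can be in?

shift 2

Precedence pushes weld to at least shift 2; downstream work caps weld at shift 4.
weld at shift 2 is achievable: weld -> shift 2; press -> shift 3; route -> shift 3; cut -> shift 5; bend -> shift 1; polish -> shift 5; deburr -> shift 4.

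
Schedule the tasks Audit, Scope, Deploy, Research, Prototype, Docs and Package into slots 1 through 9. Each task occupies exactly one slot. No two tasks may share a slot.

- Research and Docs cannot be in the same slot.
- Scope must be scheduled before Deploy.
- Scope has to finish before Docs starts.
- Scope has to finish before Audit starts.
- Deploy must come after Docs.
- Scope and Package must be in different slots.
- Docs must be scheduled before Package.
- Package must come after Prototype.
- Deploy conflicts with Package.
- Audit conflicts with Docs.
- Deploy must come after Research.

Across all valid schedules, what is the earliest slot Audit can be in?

2

Precedence pushes Audit to at least 2.
Audit at 2 is achievable: Deploy=5, Scope=1, Package=7, Prototype=6, Docs=3, Audit=2, Research=4.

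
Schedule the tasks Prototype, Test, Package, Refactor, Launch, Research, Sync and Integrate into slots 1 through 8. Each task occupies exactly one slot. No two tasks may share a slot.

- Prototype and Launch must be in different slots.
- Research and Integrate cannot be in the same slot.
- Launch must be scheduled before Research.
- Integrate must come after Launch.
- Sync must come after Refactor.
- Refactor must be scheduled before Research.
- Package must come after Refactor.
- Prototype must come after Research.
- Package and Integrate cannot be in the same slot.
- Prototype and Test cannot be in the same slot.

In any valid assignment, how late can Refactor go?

4

Downstream work caps Refactor at 6.
Refactor at 4 is achievable: Research=5; Prototype=6; Package=7; Sync=8; Integrate=2; Launch=1; Refactor=4; Test=3.
Nothing later works — the conflict and capacity constraints rule out every slot after 4.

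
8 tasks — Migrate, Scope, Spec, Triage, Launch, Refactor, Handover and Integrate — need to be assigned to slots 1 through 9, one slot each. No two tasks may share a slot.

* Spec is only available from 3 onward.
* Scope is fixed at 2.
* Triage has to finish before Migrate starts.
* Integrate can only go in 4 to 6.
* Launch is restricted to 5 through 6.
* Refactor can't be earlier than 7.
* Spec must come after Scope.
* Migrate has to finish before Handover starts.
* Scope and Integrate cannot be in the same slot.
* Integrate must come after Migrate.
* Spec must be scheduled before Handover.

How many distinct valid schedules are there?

Splitting on Migrate: it can be 3 (36), 4 (24). Listing each branch's schedules as (Scope, Spec, Triage, Launch, Refactor, Handover, Integrate):
Migrate=3: (2,4,1,5,7,8,6) (2,4,1,5,7,9,6) (2,4,1,5,8,7,6) (2,4,1,5,8,9,6) (2,4,1,5,9,7,6) (2,4,1,5,9,8,6) (2,4,1,6,7,8,5) (2,4,1,6,7,9,5) (2,4,1,6,8,7,5) (2,4,1,6,8,9,5) (2,4,1,6,9,7,5) (2,4,1,6,9,8,5) (2,5,1,6,7,8,4) (2,5,1,6,7,9,4) (2,5,1,6,8,7,4) (2,5,1,6,8,9,4) (2,5,1,6,9,7,4) (2,5,1,6,9,8,4) (2,6,1,5,7,8,4) (2,6,1,5,7,9,4) (2,6,1,5,8,7,4) (2,6,1,5,8,9,4) (2,6,1,5,9,7,4) (2,6,1,5,9,8,4) (2,7,1,5,8,9,4) (2,7,1,5,8,9,6) (2,7,1,5,9,8,4) (2,7,1,5,9,8,6) (2,7,1,6,8,9,4) (2,7,1,6,8,9,5) (2,7,1,6,9,8,4) (2,7,1,6,9,8,5) (2,8,1,5,7,9,4) (2,8,1,5,7,9,6) (2,8,1,6,7,9,4) (2,8,1,6,7,9,5) — 36.
Migrate=4: (2,3,1,5,7,8,6) (2,3,1,5,7,9,6) (2,3,1,5,8,7,6) (2,3,1,5,8,9,6) (2,3,1,5,9,7,6) (2,3,1,5,9,8,6) (2,3,1,6,7,8,5) (2,3,1,6,7,9,5) (2,3,1,6,8,7,5) (2,3,1,6,8,9,5) (2,3,1,6,9,7,5) (2,3,1,6,9,8,5) (2,7,1,5,8,9,6) (2,7,1,5,9,8,6) (2,7,1,6,8,9,5) (2,7,1,6,9,8,5) (2,7,3,5,8,9,6) (2,7,3,5,9,8,6) (2,7,3,6,8,9,5) (2,7,3,6,9,8,5) (2,8,1,5,7,9,6) (2,8,1,6,7,9,5) (2,8,3,5,7,9,6) (2,8,3,6,7,9,5) — 24.
Summing: 36 + 24 = 60.

60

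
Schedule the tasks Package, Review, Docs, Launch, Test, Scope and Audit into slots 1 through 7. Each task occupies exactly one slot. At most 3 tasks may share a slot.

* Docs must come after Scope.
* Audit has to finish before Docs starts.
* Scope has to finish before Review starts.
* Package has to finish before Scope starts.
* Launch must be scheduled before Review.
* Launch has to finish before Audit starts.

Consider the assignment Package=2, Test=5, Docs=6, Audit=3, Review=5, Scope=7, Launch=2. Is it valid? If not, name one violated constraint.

Invalid. Scope has to finish before Review starts.

Docs must come after Scope — violated.
Scope has to finish before Review starts — violated.
Launch has to finish before Audit starts — holds.
Audit has to finish before Docs starts — holds.
Package has to finish before Scope starts — holds.
At most 3 tasks may share a slot — holds.
Launch must be scheduled before Review — holds.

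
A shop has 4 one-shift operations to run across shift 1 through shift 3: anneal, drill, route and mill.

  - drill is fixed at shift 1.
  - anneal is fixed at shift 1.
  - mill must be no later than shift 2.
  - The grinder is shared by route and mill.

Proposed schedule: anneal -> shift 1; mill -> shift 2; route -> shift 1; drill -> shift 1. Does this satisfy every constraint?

Yes, all constraints hold

mill must be no later than shift 2 — holds.
anneal is fixed at shift 1 — holds.
drill is fixed at shift 1 — holds.
The grinder is shared by route and mill — holds.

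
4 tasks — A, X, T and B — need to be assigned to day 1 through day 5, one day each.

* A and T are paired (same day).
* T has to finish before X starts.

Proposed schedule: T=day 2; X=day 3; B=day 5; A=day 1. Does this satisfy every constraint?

No. A and T are paired (same day) is not satisfied.

T has to finish before X starts — holds.
A and T are paired (same day) — violated.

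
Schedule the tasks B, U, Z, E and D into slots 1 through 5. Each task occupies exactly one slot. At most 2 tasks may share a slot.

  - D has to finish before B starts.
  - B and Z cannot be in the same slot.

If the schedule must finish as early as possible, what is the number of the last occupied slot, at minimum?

The precedence chain requires at least 2 distinct slots.
With at most 2 per slot and 5 tasks, at least 3 slots are needed.
3 works (last occupied slot: 3): for example Z -> 3, D -> 1, B -> 2, E -> 2, U -> 1.

slot 3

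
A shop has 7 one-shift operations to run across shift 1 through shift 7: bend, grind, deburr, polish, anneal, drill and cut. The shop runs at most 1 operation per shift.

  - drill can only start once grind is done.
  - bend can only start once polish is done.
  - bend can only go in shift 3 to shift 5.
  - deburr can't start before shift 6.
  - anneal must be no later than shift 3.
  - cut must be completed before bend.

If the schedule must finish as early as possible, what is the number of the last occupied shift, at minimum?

The precedence chain requires at least 2 distinct shifts.
With at most 1 per shift and 7 operations, at least 7 shifts are needed.
deburr can't be placed before shift 6, so the schedule must run through at least shift 6.
7 works (last occupied shift: shift 7): for example drill=shift 7, cut=shift 3, bend=shift 4, deburr=shift 6, polish=shift 2, anneal=shift 1, grind=shift 5.

7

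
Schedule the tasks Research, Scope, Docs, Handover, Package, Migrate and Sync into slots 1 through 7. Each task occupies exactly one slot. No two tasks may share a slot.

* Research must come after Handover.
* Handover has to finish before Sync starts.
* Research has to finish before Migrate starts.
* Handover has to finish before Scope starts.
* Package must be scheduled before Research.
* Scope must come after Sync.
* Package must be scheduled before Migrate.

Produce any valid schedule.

Docs=7, Migrate=6, Handover=1, Package=2, Scope=5, Sync=4, Research=3

Checking: Package(2) before Migrate(6); Package(2) before Research(3); Handover(1) before Research(3); Sync(4) before Scope(5); Handover(1) before Scope(5); Handover(1) before Sync(4); Research(3) before Migrate(6); max 1 per slot (cap 1).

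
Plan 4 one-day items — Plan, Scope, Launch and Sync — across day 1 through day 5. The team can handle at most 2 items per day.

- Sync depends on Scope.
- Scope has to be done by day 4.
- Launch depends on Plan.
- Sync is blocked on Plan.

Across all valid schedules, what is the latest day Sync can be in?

Precedence pushes Sync to at least day 2.
Sync at day 5 is achievable: Sync=day 5, Plan=day 1, Launch=day 2, Scope=day 1.

day 5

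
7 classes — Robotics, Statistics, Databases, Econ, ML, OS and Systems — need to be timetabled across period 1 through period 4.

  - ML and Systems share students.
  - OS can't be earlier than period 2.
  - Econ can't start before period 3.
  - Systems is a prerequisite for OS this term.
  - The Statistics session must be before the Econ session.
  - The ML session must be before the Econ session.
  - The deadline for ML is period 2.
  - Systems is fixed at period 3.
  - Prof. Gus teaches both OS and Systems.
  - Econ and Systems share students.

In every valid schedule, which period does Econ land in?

period 4

Econ's window is period 3–period 4.
Systems is fixed at period 3, and Econ can't share a period with Systems.
So Econ must be period 4.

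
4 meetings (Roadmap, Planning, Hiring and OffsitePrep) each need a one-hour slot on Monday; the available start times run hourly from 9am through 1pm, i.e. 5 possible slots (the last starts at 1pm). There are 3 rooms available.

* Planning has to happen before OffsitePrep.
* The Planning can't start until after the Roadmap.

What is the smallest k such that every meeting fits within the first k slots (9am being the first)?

3

The precedence chain requires at least 3 distinct slots.
With at most 3 per slot and 4 meetings, at least 2 slots are needed.
3 works (last occupied slot: 11am): for example OffsitePrep=11am; Roadmap=9am; Planning=10am; Hiring=9am.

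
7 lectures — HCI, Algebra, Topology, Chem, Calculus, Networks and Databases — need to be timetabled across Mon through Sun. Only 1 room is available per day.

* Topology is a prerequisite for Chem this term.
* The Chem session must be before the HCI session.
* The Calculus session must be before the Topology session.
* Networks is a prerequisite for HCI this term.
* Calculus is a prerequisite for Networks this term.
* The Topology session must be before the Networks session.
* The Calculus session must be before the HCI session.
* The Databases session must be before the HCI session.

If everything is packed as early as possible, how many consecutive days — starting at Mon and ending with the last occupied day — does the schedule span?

7 days

The precedence chain requires at least 4 distinct days.
With at most 1 per day and 7 lectures, at least 7 days are needed.
7 works (last occupied day: Sun): for example HCI in Sat; Algebra in Sun; Databases in Fri; Chem in Thu; Networks in Wed; Calculus in Mon; Topology in Tue.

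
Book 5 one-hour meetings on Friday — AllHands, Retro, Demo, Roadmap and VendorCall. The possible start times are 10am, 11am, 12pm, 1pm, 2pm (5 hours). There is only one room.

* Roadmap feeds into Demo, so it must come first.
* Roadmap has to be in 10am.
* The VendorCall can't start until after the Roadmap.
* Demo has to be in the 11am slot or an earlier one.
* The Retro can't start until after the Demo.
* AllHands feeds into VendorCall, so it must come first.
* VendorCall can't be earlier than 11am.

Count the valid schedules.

3

Enumerating: Roadmap -> 10am, Demo -> 11am, VendorCall -> 1pm, AllHands -> 12pm, Retro -> 2pm | AllHands in 12pm; Roadmap in 10am; VendorCall in 2pm; Retro in 1pm; Demo in 11am | Roadmap in 10am, AllHands in 1pm, Retro in 12pm, Demo in 11am, VendorCall in 2pm.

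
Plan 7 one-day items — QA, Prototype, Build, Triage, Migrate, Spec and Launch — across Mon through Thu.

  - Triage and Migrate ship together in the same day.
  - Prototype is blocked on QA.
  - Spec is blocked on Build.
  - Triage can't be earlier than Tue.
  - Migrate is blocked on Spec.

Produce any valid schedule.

Launch -> Mon; Build -> Mon; Prototype -> Tue; Spec -> Tue; Migrate -> Wed; QA -> Mon; Triage -> Wed

Checking: Spec(Tue) before Migrate(Wed); Build(Mon) before Spec(Tue); QA(Mon) before Prototype(Tue); Triage = Migrate = Wed; Triage=Wed in [Tue,Thu].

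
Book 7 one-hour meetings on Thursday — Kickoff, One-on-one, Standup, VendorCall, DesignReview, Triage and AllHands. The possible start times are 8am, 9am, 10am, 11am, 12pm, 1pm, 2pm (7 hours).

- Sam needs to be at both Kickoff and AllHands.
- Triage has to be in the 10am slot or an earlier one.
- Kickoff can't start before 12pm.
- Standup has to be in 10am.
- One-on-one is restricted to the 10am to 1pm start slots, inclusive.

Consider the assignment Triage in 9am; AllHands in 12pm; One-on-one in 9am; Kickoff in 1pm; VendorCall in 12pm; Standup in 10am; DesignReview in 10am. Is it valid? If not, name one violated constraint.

Kickoff can't start before 12pm — holds.
Standup has to be in 10am — holds.
Sam needs to be at both Kickoff and AllHands — holds.
Triage has to be in the 10am slot or an earlier one — holds.
One-on-one is restricted to the 10am to 1pm start slots, inclusive — violated.

No — it violates: One-on-one is restricted to the 10am to 1pm start slots, inclusive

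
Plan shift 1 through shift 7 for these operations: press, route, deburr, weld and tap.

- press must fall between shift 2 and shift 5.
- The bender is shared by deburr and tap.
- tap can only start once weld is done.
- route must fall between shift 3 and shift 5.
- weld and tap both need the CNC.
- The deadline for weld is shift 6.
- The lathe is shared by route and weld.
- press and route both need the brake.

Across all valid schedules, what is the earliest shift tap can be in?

Precedence pushes tap to at least shift 2.
tap at shift 2 is achievable: press in shift 2; route in shift 3; tap in shift 2; deburr in shift 1; weld in shift 1.

shift 2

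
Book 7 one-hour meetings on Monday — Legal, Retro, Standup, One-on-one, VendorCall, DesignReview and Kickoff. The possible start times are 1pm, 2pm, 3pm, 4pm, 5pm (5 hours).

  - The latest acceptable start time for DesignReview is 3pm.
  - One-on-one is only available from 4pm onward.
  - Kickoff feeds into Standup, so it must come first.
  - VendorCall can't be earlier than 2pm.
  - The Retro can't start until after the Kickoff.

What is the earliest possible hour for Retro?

2pm

Precedence pushes Retro to at least 2pm.
Retro at 2pm is achievable: Standup in 2pm, DesignReview in 1pm, VendorCall in 2pm, Retro in 2pm, Kickoff in 1pm, Legal in 1pm, One-on-one in 4pm.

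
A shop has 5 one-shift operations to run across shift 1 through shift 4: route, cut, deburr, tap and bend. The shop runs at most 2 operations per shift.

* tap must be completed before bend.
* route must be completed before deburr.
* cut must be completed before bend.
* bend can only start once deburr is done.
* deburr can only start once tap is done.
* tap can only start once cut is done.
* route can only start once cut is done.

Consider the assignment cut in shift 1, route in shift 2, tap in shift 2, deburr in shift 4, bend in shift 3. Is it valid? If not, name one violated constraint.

tap can only start once cut is done — holds.
route can only start once cut is done — holds.
The shop runs at most 2 operations per shift — holds.
route must be completed before deburr — holds.
tap must be completed before bend — holds.
deburr can only start once tap is done — holds.
cut must be completed before bend — holds.
bend can only start once deburr is done — violated.

Invalid. bend can only start once deburr is done.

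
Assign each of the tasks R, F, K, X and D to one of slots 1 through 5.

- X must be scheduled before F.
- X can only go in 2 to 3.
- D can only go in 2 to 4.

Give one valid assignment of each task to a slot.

D=2; R=1; X=2; K=1; F=3

Checking: X(2) before F(3); D=2 in [2,4]; X=2 in [2,3].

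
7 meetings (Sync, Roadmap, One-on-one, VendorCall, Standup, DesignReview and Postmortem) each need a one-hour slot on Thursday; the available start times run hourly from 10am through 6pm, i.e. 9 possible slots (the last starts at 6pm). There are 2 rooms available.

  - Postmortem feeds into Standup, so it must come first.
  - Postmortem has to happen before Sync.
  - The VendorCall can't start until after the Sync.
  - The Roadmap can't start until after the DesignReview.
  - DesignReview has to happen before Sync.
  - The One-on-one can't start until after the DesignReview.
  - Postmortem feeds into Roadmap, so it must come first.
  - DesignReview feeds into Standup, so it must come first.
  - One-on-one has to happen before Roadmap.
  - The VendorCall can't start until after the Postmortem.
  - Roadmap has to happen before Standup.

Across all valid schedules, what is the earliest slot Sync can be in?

Precedence pushes Sync to at least 11am; downstream work caps Sync at 5pm.
Sync at 11am is achievable: Standup -> 1pm, Postmortem -> 10am, Sync -> 11am, Roadmap -> 12pm, One-on-one -> 11am, DesignReview -> 10am, VendorCall -> 12pm.

11am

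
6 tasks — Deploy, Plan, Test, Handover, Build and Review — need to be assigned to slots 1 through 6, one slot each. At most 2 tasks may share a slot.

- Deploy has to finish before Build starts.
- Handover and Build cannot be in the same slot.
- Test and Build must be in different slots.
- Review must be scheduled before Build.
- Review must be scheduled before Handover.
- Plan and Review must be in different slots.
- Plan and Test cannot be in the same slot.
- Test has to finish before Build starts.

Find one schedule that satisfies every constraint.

Test=2, Deploy=1, Build=3, Plan=3, Review=1, Handover=2

Checking: Review(1) before Handover(2); Review(1) before Build(3); Test(2) before Build(3); Deploy(1) before Build(3); Handover(2) != Build(3); Plan(3) != Review(1); Test(2) != Build(3); Plan(3) != Test(2); max 2 per slot (cap 2).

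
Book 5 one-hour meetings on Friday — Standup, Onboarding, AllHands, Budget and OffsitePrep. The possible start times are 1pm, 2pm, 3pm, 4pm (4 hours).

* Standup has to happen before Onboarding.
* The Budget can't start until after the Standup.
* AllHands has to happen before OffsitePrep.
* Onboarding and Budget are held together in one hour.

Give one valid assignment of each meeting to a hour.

Standup in 1pm, AllHands in 1pm, Onboarding in 2pm, Budget in 2pm, OffsitePrep in 2pm

Checking: Standup(1pm) before Onboarding(2pm); AllHands(1pm) before OffsitePrep(2pm); Standup(1pm) before Budget(2pm); Onboarding = Budget = 2pm.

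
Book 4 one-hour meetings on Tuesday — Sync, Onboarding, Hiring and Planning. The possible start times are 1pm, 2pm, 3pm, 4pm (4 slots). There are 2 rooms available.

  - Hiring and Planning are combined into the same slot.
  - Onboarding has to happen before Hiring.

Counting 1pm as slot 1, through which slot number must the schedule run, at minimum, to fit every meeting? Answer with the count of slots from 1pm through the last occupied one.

The precedence chain requires at least 2 distinct slots.
With at most 2 per slot and 4 meetings, at least 2 slots are needed.
2 works (last occupied slot: 2pm): for example Hiring -> 2pm, Planning -> 2pm, Sync -> 1pm, Onboarding -> 1pm.

2 slots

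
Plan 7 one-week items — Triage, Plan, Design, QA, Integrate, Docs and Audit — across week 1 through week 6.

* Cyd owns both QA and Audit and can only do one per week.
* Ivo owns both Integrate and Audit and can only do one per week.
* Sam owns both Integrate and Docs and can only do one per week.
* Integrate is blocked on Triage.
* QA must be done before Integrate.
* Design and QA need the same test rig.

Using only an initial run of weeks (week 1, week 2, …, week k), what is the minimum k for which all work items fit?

3

The precedence chain requires at least 2 distinct weeks.
Could 2 weeks be enough, i.e. nothing placed later than week 2? No: Integrate must come after Triage (at week 1 or later) → {week 2}; QA must come before Integrate (at week 2 or earlier) → {week 1}; Audit can't share with QA (week 1) → {week 2}; Audit can't share with Integrate (week 2) → nothing is left.
So 2 weeks is not enough.
3 works (last occupied week: week 3): for example Plan in week 1, Design in week 2, Triage in week 1, Audit in week 3, Integrate in week 2, Docs in week 1, QA in week 1.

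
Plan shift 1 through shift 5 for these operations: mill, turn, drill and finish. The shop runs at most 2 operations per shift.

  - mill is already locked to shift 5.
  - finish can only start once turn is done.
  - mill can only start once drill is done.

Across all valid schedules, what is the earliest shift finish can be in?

Precedence pushes finish to at least shift 2.
finish at shift 2 is achievable: finish in shift 2, drill in shift 1, turn in shift 1, mill in shift 5.

shift 2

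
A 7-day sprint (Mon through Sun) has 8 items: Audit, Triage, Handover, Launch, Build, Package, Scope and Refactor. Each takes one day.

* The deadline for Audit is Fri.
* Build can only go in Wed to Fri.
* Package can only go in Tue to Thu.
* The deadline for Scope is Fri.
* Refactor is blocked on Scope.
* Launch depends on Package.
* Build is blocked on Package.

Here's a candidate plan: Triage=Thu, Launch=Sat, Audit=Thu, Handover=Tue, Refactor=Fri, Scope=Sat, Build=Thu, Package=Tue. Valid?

Refactor is blocked on Scope — violated.
Launch depends on Package — holds.
Build can only go in Wed to Fri — holds.
The deadline for Scope is Fri — violated.
Build is blocked on Package — holds.
Package can only go in Tue to Thu — holds.
The deadline for Audit is Fri — holds.

No — it violates: The deadline for Scope is Fri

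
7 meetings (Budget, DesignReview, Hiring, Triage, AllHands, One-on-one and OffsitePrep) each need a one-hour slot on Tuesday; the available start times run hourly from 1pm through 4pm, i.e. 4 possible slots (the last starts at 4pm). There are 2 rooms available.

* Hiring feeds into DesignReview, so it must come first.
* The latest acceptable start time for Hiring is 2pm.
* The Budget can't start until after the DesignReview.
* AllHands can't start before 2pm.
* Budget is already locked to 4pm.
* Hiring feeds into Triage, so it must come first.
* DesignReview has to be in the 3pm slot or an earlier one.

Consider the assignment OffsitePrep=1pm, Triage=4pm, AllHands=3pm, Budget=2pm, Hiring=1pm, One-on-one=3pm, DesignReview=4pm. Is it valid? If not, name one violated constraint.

No — it violates: The Budget can't start until after the DesignReview

Budget is already locked to 4pm — violated.
There are 2 rooms available — holds.
AllHands can't start before 2pm — holds.
Hiring feeds into DesignReview, so it must come first — holds.
DesignReview has to be in the 3pm slot or an earlier one — violated.
The latest acceptable start time for Hiring is 2pm — holds.
The Budget can't start until after the DesignReview — violated.
Hiring feeds into Triage, so it must come first — holds.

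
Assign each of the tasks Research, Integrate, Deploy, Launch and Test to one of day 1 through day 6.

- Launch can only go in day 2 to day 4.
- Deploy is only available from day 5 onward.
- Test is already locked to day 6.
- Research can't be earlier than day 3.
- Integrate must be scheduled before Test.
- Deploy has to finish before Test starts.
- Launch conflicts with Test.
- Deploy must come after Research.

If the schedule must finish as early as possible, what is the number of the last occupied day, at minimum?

The precedence chain requires at least 3 distinct days.
Test can't be placed before day 6, so the schedule must run through at least day 6.
6 works (last occupied day: day 6): for example Integrate=day 1; Launch=day 2; Deploy=day 5; Research=day 3; Test=day 6.

day 6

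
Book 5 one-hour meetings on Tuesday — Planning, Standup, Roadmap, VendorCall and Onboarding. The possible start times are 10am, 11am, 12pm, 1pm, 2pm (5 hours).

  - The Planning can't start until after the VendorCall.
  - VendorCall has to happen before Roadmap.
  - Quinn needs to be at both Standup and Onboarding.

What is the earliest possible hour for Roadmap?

Precedence pushes Roadmap to at least 11am.
Roadmap at 11am is achievable: Standup=10am; Onboarding=11am; Planning=11am; Roadmap=11am; VendorCall=10am.

11am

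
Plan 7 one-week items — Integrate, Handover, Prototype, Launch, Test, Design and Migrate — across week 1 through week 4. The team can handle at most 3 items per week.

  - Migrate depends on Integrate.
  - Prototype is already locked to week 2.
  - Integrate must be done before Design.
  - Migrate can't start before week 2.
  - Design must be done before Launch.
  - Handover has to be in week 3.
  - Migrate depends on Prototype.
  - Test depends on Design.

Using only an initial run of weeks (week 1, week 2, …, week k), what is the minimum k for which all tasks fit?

The precedence chain requires at least 3 distinct weeks.
With at most 3 per week and 7 tasks, at least 3 weeks are needed.
Could 3 weeks be enough, i.e. nothing placed later than week 3? No: Handover's window within 3 weeks is {week 3}; Prototype's window within 3 weeks is {week 2}; Migrate's window within 3 weeks is {week 2, week 3}; Design must come after Integrate (at week 1 or later) → {week 2, week 3}; Migrate must come after Prototype (at week 2 or later) → {week 3}; Test must come after Design (at week 2 or later) → {week 3}; Design must come before Test (at week 3 or earlier) → {week 2}; Launch must come after Design (at week 2 or later) → {week 3}; that puts Handover, Launch, Test and Migrate all in week 3 — more than 3 per week.
So 3 weeks is not enough.
4 works (last occupied week: week 4): for example Integrate -> week 1, Prototype -> week 2, Migrate -> week 3, Handover -> week 3, Launch -> week 3, Design -> week 2, Test -> week 4.

4 weeks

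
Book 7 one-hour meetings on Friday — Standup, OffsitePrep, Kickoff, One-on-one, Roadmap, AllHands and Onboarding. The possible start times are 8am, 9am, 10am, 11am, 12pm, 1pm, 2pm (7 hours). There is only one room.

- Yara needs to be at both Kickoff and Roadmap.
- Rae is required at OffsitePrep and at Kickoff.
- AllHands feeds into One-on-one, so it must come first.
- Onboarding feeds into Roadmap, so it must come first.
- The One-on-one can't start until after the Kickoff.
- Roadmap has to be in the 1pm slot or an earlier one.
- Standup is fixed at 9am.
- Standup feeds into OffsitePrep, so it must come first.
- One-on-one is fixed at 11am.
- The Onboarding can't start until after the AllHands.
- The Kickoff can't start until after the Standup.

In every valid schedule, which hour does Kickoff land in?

10am

Standup is fixed at 9am and must come before Kickoff, so Kickoff is at least 10am.
One-on-one is fixed at 11am and must come after Kickoff, so Kickoff is at most 10am.
So Kickoff must be 10am.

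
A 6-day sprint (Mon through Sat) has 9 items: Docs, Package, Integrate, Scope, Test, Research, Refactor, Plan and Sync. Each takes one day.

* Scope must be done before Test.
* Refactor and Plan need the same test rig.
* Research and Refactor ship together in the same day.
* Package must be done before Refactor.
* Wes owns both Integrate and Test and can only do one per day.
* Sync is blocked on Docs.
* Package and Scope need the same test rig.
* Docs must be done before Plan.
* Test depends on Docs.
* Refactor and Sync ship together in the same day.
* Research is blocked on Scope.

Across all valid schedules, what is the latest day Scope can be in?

Downstream work caps Scope at Fri.
Scope at Fri is achievable: Package=Mon; Docs=Mon; Scope=Fri; Test=Sat; Research=Sat; Refactor=Sat; Sync=Sat; Integrate=Mon; Plan=Tue.

Fri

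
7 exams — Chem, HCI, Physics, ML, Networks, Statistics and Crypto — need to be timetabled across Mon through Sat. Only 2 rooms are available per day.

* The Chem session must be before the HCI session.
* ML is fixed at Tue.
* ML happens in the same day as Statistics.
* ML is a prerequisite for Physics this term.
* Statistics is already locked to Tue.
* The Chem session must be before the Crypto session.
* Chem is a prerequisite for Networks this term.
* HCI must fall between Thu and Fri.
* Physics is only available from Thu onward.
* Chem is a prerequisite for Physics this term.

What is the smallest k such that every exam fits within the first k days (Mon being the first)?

The precedence chain requires at least 2 distinct days.
With at most 2 per day and 7 exams, at least 4 days are needed.
HCI can't be placed before Thu — that is day 4 counting from Mon — so the schedule must run through at least 4 days.
4 works (last occupied day: Thu): for example HCI=Thu; ML=Tue; Networks=Wed; Statistics=Tue; Crypto=Wed; Chem=Mon; Physics=Thu.

4 days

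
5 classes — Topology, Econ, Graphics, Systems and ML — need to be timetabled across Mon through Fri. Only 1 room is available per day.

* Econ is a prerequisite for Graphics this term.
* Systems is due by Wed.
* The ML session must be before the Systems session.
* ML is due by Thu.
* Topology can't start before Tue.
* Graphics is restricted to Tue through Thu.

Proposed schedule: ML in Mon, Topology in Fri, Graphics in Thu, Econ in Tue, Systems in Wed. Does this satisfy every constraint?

Econ is a prerequisite for Graphics this term — holds.
ML is due by Thu — holds.
The ML session must be before the Systems session — holds.
Topology can't start before Tue — holds.
Systems is due by Wed — holds.
Only 1 room is available per day — holds.
Graphics is restricted to Tue through Thu — holds.

Yes, all constraints hold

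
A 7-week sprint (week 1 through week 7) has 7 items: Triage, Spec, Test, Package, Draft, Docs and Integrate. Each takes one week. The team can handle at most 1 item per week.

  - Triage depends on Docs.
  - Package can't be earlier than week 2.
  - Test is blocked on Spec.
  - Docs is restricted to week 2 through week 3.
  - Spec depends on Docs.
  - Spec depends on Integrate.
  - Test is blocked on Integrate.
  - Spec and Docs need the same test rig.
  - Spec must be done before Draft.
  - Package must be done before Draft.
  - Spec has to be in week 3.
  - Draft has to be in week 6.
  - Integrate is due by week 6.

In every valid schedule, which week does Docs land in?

week 2

Docs's window is week 2–week 3.
Spec is fixed at week 3, and Docs can't share a week with Spec.
So Docs must be week 2.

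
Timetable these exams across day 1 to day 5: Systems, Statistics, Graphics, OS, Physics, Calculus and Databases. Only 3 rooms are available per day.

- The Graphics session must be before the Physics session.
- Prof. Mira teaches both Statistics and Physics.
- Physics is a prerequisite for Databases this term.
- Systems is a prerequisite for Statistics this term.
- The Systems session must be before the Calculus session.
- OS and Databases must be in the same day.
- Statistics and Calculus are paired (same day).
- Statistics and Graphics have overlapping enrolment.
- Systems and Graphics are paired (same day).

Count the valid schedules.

15

Splitting on Systems: it can be day 1 (12), day 2 (3). Listing each branch's schedules as (Statistics, Graphics, OS, Physics, Calculus, Databases) by day number:
Systems=day 1: (2,1,4,3,2,4) (2,1,5,3,2,5) (2,1,5,4,2,5) (3,1,4,2,3,4) (3,1,5,2,3,5) (3,1,5,4,3,5) (4,1,3,2,4,3) (4,1,5,2,4,5) (4,1,5,3,4,5) (5,1,3,2,5,3) (5,1,4,2,5,4) (5,1,4,3,5,4) — 12.
Systems=day 2: (3,2,5,4,3,5) (4,2,5,3,4,5) (5,2,4,3,5,4) — 3.
Summing: 12 + 3 = 15.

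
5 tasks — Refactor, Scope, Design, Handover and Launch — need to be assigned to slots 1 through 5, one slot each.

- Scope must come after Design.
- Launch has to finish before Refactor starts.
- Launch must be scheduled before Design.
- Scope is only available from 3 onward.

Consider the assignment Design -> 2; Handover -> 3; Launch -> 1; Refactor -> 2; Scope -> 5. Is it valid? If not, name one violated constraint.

Yes, all constraints hold

Scope must come after Design — holds.
Scope is only available from 3 onward — holds.
Launch has to finish before Refactor starts — holds.
Launch must be scheduled before Design — holds.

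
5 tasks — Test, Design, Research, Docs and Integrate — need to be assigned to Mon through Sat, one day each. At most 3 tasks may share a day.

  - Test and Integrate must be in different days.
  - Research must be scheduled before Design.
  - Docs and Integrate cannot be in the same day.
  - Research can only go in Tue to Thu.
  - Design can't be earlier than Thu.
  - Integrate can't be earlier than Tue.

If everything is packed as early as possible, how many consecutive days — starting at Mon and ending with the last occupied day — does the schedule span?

The precedence chain requires at least 2 distinct days.
With at most 3 per day and 5 tasks, at least 2 days are needed.
Design can't be placed before Thu — that is day 4 counting from Mon — so the schedule must run through at least 4 days.
4 works (last occupied day: Thu): for example Integrate in Tue, Research in Tue, Design in Thu, Docs in Mon, Test in Mon.

4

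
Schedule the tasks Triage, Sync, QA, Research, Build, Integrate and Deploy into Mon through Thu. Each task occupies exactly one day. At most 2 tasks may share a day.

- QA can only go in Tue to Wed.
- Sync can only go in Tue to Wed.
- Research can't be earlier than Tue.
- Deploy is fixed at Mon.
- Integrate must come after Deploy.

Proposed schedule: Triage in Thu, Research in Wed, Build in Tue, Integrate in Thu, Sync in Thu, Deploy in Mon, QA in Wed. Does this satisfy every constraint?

QA can only go in Tue to Wed — holds.
Sync can only go in Tue to Wed — violated.
Research can't be earlier than Tue — holds.
At most 2 tasks may share a day — violated.
Deploy is fixed at Mon — holds.
Integrate must come after Deploy — holds.

No — it violates: Sync can only go in Tue to Wed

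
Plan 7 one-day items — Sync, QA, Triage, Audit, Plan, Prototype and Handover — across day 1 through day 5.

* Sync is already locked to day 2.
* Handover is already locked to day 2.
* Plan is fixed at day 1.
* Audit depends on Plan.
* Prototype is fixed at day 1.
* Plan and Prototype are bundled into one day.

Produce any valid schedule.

Plan in day 1, Audit in day 2, Triage in day 1, Handover in day 2, Prototype in day 1, Sync in day 2, QA in day 1

Checking: Plan(day 1) before Audit(day 2); Plan = Prototype = day 1; Plan=day 1 in [day 1,day 1]; Handover=day 2 in [day 2,day 2]; Sync=day 2 in [day 2,day 2]; Prototype=day 1 in [day 1,day 1].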